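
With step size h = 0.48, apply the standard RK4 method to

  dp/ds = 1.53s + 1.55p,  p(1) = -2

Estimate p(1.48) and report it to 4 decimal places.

-2.8883

RK4: k1 = f(s_n, p_n); k2 = f(s_n + h/2, p_n + (h/2)·k1); k3 = f(s_n + h/2, p_n + (h/2)·k2); k4 = f(s_n + h, p_n + h·k3); p_{n+1} = p_n + (h/6)·(k1 + 2k2 + 2k3 + k4).
s=1.000000, p=-2.000000:
  k1 = f(1.000000, -2.000000) = -1.570000
  k2 = f(1.240000, -2.376800) = -1.786840
  k3 = f(1.240000, -2.428842) = -1.867504
  k4 = f(1.480000, -2.896402) = -2.225023
  p ← -2.000000 + (0.48/6)·(k1 + 2k2 + 2k3 + k4) = -2.888297
p(1.48) ≈ -2.8883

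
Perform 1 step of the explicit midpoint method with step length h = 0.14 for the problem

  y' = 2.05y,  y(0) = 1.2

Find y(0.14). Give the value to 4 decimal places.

1.5938

Midpoint: k1 = f(t_n, y_n); k2 = f(t_n + h/2, y_n + (h/2)·k1); y_{n+1} = y_n + h·k2.
t=0.000000, y=1.200000:
  k1 = f(0.000000, 1.200000) = 2.460000
  k2 = f(0.070000, 1.372200) = 2.813010
  y ← 1.200000 + 0.14·2.813010 = 1.593821
y(0.14) ≈ 1.5938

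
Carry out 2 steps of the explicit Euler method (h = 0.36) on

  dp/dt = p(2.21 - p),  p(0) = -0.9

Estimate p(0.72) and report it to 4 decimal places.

-4.7354

Euler: p_{n+1} = p_n + h·f(t_n, p_n).
t=0.000000, p=-0.900000: f=-2.799000 → p ← -0.900000 + 0.36·(-2.799000) = -1.907640
t=0.360000, p=-1.907640: f=-7.854975 → p ← -1.907640 + 0.36·(-7.854975) = -4.735431
p(0.72) ≈ -4.7354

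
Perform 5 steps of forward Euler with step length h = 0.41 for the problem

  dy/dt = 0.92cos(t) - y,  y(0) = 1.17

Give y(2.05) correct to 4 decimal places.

Euler: y_{n+1} = y_n + h·f(t_n, y_n).
t=0.000000, y=1.170000: f=-0.250000 → y ← 1.170000 + 0.41·(-0.250000) = 1.067500
t=0.410000, y=1.067500: f=-0.223749 → y ← 1.067500 + 0.41·(-0.223749) = 0.975763
t=0.820000, y=0.975763: f=-0.348119 → y ← 0.975763 + 0.41·(-0.348119) = 0.833034
t=1.230000, y=0.833034: f=-0.525535 → y ← 0.833034 + 0.41·(-0.525535) = 0.617565
t=1.640000, y=0.617565: f=-0.681181 → y ← 0.617565 + 0.41·(-0.681181) = 0.338280
y(2.05) ≈ 0.3383

0.3383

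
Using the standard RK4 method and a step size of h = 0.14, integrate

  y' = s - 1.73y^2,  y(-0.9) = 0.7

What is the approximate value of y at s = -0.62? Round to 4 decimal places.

0.3575

RK4: k1 = f(s_n, y_n); k2 = f(s_n + h/2, y_n + (h/2)·k1); k3 = f(s_n + h/2, y_n + (h/2)·k2); k4 = f(s_n + h, y_n + h·k3); y_{n+1} = y_n + (h/6)·(k1 + 2k2 + 2k3 + k4).
s=-0.900000, y=0.700000:
  k1 = f(-0.900000, 0.700000) = -1.747700
  k2 = f(-0.830000, 0.577661) = -1.407288
  k3 = f(-0.830000, 0.601490) = -1.455897
  k4 = f(-0.760000, 0.496174) = -1.185907
  y ← 0.700000 + (0.14/6)·(k1 + 2k2 + 2k3 + k4) = 0.497934
s=-0.760000, y=0.497934:
  k1 = f(-0.760000, 0.497934) = -1.188933
  k2 = f(-0.690000, 0.414709) = -0.987531
  k3 = f(-0.690000, 0.428807) = -1.008104
  k4 = f(-0.620000, 0.356799) = -0.840239
  y ← 0.497934 + (0.14/6)·(k1 + 2k2 + 2k3 + k4) = 0.357457
y(-0.62) ≈ 0.3575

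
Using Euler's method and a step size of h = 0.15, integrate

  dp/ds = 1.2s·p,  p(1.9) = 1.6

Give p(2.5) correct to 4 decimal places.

5.8394

Euler: p_{n+1} = p_n + h·f(s_n, p_n).
s=1.900000, p=1.600000: f=3.648000 → p ← 1.600000 + 0.15·3.648000 = 2.147200
s=2.050000, p=2.147200: f=5.282112 → p ← 2.147200 + 0.15·5.282112 = 2.939517
s=2.200000, p=2.939517: f=7.760324 → p ← 2.939517 + 0.15·7.760324 = 4.103565
s=2.350000, p=4.103565: f=11.572055 → p ← 4.103565 + 0.15·11.572055 = 5.839374
p(2.5) ≈ 5.8394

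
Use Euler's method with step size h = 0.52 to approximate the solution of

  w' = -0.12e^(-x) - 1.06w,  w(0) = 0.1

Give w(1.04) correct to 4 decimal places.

Euler: w_{n+1} = w_n + h·f(x_n, w_n).
x=0.000000, w=0.100000: f=-0.226000 → w ← 0.100000 + 0.52·(-0.226000) = -0.017520
x=0.520000, w=-0.017520: f=-0.052771 → w ← -0.017520 + 0.52·(-0.052771) = -0.044961
w(1.04) ≈ -0.0450

-0.0450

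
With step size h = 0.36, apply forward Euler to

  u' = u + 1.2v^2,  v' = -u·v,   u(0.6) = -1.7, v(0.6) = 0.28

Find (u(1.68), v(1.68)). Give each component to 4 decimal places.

-3.8024, 1.7118

Euler on (u,v): u_{n+1} = u_n + h·u', v_{n+1} = v_n + h·v'.
0.600000: (-1.700000, 0.280000); f=(-1.605920, 0.476000) → (-2.278131, 0.451360)
0.960000: (-2.278131, 0.451360); f=(-2.033660, 1.028257) → (-3.010249, 0.821533)
1.320000: (-3.010249, 0.821533); f=(-2.200350, 2.473018) → (-3.802375, 1.711819)
(u(1.68), v(1.68)) ≈ (-3.8024, 1.7118)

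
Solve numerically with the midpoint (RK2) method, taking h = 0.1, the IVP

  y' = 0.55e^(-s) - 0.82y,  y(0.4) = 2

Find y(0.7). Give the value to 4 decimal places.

Midpoint: k1 = f(s_n, y_n); k2 = f(s_n + h/2, y_n + (h/2)·k1); y_{n+1} = y_n + h·k2.
s=0.400000, y=2.000000:
  k1 = f(0.400000, 2.000000) = -1.271324
  k2 = f(0.450000, 1.936434) = -1.237180
  y ← 2.000000 + 0.1·(-1.237180) = 1.876282
s=0.500000, y=1.876282:
  k1 = f(0.500000, 1.876282) = -1.204959
  k2 = f(0.550000, 1.816034) = -1.171825
  y ← 1.876282 + 0.1·(-1.171825) = 1.759099
s=0.600000, y=1.759099:
  k1 = f(0.600000, 1.759099) = -1.140615
  k2 = f(0.650000, 1.702069) = -1.108571
  y ← 1.759099 + 0.1·(-1.108571) = 1.648242
y(0.7) ≈ 1.6482

1.6482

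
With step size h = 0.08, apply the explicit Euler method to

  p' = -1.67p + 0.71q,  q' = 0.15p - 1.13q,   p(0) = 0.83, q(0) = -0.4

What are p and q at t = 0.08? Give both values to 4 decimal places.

Euler on (p,q): p_{n+1} = p_n + h·p', q_{n+1} = q_n + h·q'.
0.000000: (0.830000, -0.400000); f=(-1.670100, 0.576500) → (0.696392, -0.353880)
(p(0.08), q(0.08)) ≈ (0.6964, -0.3539)

0.6964, -0.3539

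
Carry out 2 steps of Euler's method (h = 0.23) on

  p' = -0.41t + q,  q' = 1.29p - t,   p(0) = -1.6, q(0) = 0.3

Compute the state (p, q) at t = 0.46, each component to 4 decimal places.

-1.5929, -0.6819

Euler on (p,q): p_{n+1} = p_n + h·p', q_{n+1} = q_n + h·q'.
0.000000: (-1.600000, 0.300000); f=(0.300000, -2.064000) → (-1.531000, -0.174720)
0.230000: (-1.531000, -0.174720); f=(-0.269020, -2.204990) → (-1.592875, -0.681868)
(p(0.46), q(0.46)) ≈ (-1.5929, -0.6819)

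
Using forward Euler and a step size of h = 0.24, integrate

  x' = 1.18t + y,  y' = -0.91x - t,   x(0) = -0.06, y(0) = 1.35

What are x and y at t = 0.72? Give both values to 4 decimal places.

Euler on (x,y): x_{n+1} = x_n + h·x', y_{n+1} = y_n + h·y'.
0.000000: (-0.060000, 1.350000); f=(1.350000, 0.054600) → (0.264000, 1.363104)
0.240000: (0.264000, 1.363104); f=(1.646304, -0.480240) → (0.659113, 1.247846)
0.480000: (0.659113, 1.247846); f=(1.814246, -1.079793) → (1.094532, 0.988696)
(x(0.72), y(0.72)) ≈ (1.0945, 0.9887)

1.0945, 0.9887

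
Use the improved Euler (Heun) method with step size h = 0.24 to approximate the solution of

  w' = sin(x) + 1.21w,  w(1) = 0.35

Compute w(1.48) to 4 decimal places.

1.2123

Heun: k1 = f(x_n, w_n); k2 = f(x_n + h, w_n + h·k1); w_{n+1} = w_n + (h/2)·(k1 + k2).
x=1.000000, w=0.350000:
  k1 = f(1.000000, 0.350000) = 1.264971
  k2 = f(1.240000, 0.653593) = 1.736632
  w ← 0.350000 + (0.24/2)·(1.264971 + 1.736632) = 0.710192
x=1.240000, w=0.710192:
  k1 = f(1.240000, 0.710192) = 1.805117
  k2 = f(1.480000, 1.143420) = 2.379419
  w ← 0.710192 + (0.24/2)·(1.805117 + 2.379419) = 1.212337
w(1.48) ≈ 1.2123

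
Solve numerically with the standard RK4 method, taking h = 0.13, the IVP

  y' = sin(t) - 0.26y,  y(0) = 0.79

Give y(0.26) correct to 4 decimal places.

RK4: k1 = f(t_n, y_n); k2 = f(t_n + h/2, y_n + (h/2)·k1); k3 = f(t_n + h/2, y_n + (h/2)·k2); k4 = f(t_n + h, y_n + h·k3); y_{n+1} = y_n + (h/6)·(k1 + 2k2 + 2k3 + k4).
t=0.000000, y=0.790000:
  k1 = f(0.000000, 0.790000) = -0.205400
  k2 = f(0.065000, 0.776649) = -0.136975
  k3 = f(0.065000, 0.781097) = -0.138131
  k4 = f(0.130000, 0.772043) = -0.071097
  y ← 0.790000 + (0.13/6)·(k1 + 2k2 + 2k3 + k4) = 0.772088
t=0.130000, y=0.772088:
  k1 = f(0.130000, 0.772088) = -0.071109
  k2 = f(0.195000, 0.767466) = -0.005775
  k3 = f(0.195000, 0.771713) = -0.006879
  k4 = f(0.260000, 0.771194) = 0.056570
  y ← 0.772088 + (0.13/6)·(k1 + 2k2 + 2k3 + k4) = 0.771225
y(0.26) ≈ 0.7712

0.7712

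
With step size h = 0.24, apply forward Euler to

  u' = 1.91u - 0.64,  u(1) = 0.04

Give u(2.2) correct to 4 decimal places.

-1.6117

Euler: u_{n+1} = u_n + h·f(t_n, u_n).
t=1.000000, u=0.040000: f=-0.563600 → u ← 0.040000 + 0.24·(-0.563600) = -0.095264
t=1.240000, u=-0.095264: f=-0.821954 → u ← -0.095264 + 0.24·(-0.821954) = -0.292533
t=1.480000, u=-0.292533: f=-1.198738 → u ← -0.292533 + 0.24·(-1.198738) = -0.580230
t=1.720000, u=-0.580230: f=-1.748240 → u ← -0.580230 + 0.24·(-1.748240) = -0.999808
t=1.960000, u=-0.999808: f=-2.549633 → u ← -0.999808 + 0.24·(-2.549633) = -1.611719
u(2.2) ≈ -1.6117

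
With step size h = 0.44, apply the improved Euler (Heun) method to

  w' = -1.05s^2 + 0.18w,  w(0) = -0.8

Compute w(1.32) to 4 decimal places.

-1.9081

Heun: k1 = f(s_n, w_n); k2 = f(s_n + h, w_n + h·k1); w_{n+1} = w_n + (h/2)·(k1 + k2).
s=0.000000, w=-0.800000:
  k1 = f(0.000000, -0.800000) = -0.144000
  k2 = f(0.440000, -0.863360) = -0.358685
  w ← -0.800000 + (0.44/2)·(-0.144000 + (-0.358685)) = -0.910591
s=0.440000, w=-0.910591:
  k1 = f(0.440000, -0.910591) = -0.367186
  k2 = f(0.880000, -1.072153) = -1.006107
  w ← -0.910591 + (0.44/2)·(-0.367186 + (-1.006107)) = -1.212715
s=0.880000, w=-1.212715:
  k1 = f(0.880000, -1.212715) = -1.031409
  k2 = f(1.320000, -1.666535) = -2.129496
  w ← -1.212715 + (0.44/2)·(-1.031409 + (-2.129496)) = -1.908114
w(1.32) ≈ -1.9081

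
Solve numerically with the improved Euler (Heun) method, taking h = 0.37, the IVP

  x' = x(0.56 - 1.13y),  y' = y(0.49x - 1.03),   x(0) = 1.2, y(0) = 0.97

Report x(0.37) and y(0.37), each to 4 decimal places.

Heun on (x,y): k1 = f(t_n, state_n); k2 = f(t_n + h, state_n + h·k1); state_{n+1} = state_n + (h/2)·(k1 + k2).
0.000000: (1.200000, 0.970000)
  k1 = (-0.643320, -0.428740)
  predictor → (0.961972, 0.811366)
  k2 = (-0.343274, -0.453257)
  → (1.017480, 0.806831)
(x(0.37), y(0.37)) ≈ (1.0175, 0.8068)

1.0175, 0.8068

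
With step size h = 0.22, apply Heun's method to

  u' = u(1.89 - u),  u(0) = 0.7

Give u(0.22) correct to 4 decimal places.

0.8894

Heun: k1 = f(x_n, u_n); k2 = f(x_n + h, u_n + h·k1); u_{n+1} = u_n + (h/2)·(k1 + k2).
x=0.000000, u=0.700000:
  k1 = f(0.000000, 0.700000) = 0.833000
  k2 = f(0.220000, 0.883260) = 0.889213
  u ← 0.700000 + (0.22/2)·(0.833000 + 0.889213) = 0.889443
u(0.22) ≈ 0.8894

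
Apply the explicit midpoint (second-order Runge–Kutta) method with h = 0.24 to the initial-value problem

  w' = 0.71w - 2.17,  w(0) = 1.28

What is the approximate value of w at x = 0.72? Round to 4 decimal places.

Midpoint: k1 = f(x_n, w_n); k2 = f(x_n + h/2, w_n + (h/2)·k1); w_{n+1} = w_n + h·k2.
x=0.000000, w=1.280000:
  k1 = f(0.000000, 1.280000) = -1.261200
  k2 = f(0.120000, 1.128656) = -1.368654
  w ← 1.280000 + 0.24·(-1.368654) = 0.951523
x=0.240000, w=0.951523:
  k1 = f(0.240000, 0.951523) = -1.494419
  k2 = f(0.360000, 0.772193) = -1.621743
  w ← 0.951523 + 0.24·(-1.621743) = 0.562305
x=0.480000, w=0.562305:
  k1 = f(0.480000, 0.562305) = -1.770764
  k2 = f(0.600000, 0.349813) = -1.921633
  w ← 0.562305 + 0.24·(-1.921633) = 0.101113
w(0.72) ≈ 0.1011

0.1011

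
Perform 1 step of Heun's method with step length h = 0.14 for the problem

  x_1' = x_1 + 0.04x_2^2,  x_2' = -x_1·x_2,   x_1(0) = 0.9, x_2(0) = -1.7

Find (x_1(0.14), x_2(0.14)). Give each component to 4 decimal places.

Heun on (x_1,x_2): k1 = f(x_n, state_n); k2 = f(x_n + h, state_n + h·k1); state_{n+1} = state_n + (h/2)·(k1 + k2).
0.000000: (0.900000, -1.700000)
  k1 = (1.015600, 1.530000)
  predictor → (1.042184, -1.485800)
  k2 = (1.130488, 1.548477)
  → (1.050226, -1.484507)
(x_1(0.14), x_2(0.14)) ≈ (1.0502, -1.4845)

1.0502, -1.4845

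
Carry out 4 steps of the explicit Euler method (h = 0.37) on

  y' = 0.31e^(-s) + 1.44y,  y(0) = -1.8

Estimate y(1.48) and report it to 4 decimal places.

Euler: y_{n+1} = y_n + h·f(s_n, y_n).
s=0.000000, y=-1.800000: f=-2.282000 → y ← -1.800000 + 0.37·(-2.282000) = -2.644340
s=0.370000, y=-2.644340: f=-3.593722 → y ← -2.644340 + 0.37·(-3.593722) = -3.974017
s=0.740000, y=-3.974017: f=-5.574679 → y ← -3.974017 + 0.37·(-5.574679) = -6.036648
s=1.110000, y=-6.036648: f=-8.590611 → y ← -6.036648 + 0.37·(-8.590611) = -9.215174
y(1.48) ≈ -9.2152

-9.2152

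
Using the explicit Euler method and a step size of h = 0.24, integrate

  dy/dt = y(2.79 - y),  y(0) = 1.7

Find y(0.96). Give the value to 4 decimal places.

2.7442

Euler: y_{n+1} = y_n + h·f(t_n, y_n).
t=0.000000, y=1.700000: f=1.853000 → y ← 1.700000 + 0.24·1.853000 = 2.144720
t=0.240000, y=2.144720: f=1.383945 → y ← 2.144720 + 0.24·1.383945 = 2.476867
t=0.480000, y=2.476867: f=0.775589 → y ← 2.476867 + 0.24·0.775589 = 2.663008
t=0.720000, y=2.663008: f=0.338180 → y ← 2.663008 + 0.24·0.338180 = 2.744171
y(0.96) ≈ 2.7442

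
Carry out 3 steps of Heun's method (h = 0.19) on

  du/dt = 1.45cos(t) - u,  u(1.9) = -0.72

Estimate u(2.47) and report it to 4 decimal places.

-0.7810

Heun: k1 = f(t_n, u_n); k2 = f(t_n + h, u_n + h·k1); u_{n+1} = u_n + (h/2)·(k1 + k2).
t=1.900000, u=-0.720000:
  k1 = f(1.900000, -0.720000) = 0.251230
  k2 = f(2.090000, -0.672266) = -0.047208
  u ← -0.720000 + (0.19/2)·(0.251230 + (-0.047208)) = -0.700618
t=2.090000, u=-0.700618:
  k1 = f(2.090000, -0.700618) = -0.018856
  k2 = f(2.280000, -0.704201) = -0.240082
  u ← -0.700618 + (0.19/2)·(-0.018856 + (-0.240082)) = -0.725217
t=2.280000, u=-0.725217:
  k1 = f(2.280000, -0.725217) = -0.219066
  k2 = f(2.470000, -0.766840) = -0.368266
  u ← -0.725217 + (0.19/2)·(-0.219066 + (-0.368266)) = -0.781014
u(2.47) ≈ -0.7810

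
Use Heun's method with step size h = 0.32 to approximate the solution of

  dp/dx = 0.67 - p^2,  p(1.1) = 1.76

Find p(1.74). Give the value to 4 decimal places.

1.1051

Heun: k1 = f(x_n, p_n); k2 = f(x_n + h, p_n + h·k1); p_{n+1} = p_n + (h/2)·(k1 + k2).
x=1.100000, p=1.760000:
  k1 = f(1.100000, 1.760000) = -2.427600
  k2 = f(1.420000, 0.983168) = -0.296619
  p ← 1.760000 + (0.32/2)·(-2.427600 + (-0.296619)) = 1.324125
x=1.420000, p=1.324125:
  k1 = f(1.420000, 1.324125) = -1.083307
  k2 = f(1.740000, 0.977467) = -0.285441
  p ← 1.324125 + (0.32/2)·(-1.083307 + (-0.285441)) = 1.105125
p(1.74) ≈ 1.1051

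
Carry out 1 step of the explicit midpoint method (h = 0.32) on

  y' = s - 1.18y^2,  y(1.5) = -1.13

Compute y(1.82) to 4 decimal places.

Midpoint: k1 = f(s_n, y_n); k2 = f(s_n + h/2, y_n + (h/2)·k1); y_{n+1} = y_n + h·k2.
s=1.500000, y=-1.130000:
  k1 = f(1.500000, -1.130000) = -0.006742
  k2 = f(1.660000, -1.131079) = 0.150380
  y ← -1.130000 + 0.32·0.150380 = -1.081878
y(1.82) ≈ -1.0819

-1.0819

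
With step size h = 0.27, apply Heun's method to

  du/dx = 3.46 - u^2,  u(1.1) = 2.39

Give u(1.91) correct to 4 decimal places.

1.9262

Heun: k1 = f(x_n, u_n); k2 = f(x_n + h, u_n + h·k1); u_{n+1} = u_n + (h/2)·(k1 + k2).
x=1.100000, u=2.390000:
  k1 = f(1.100000, 2.390000) = -2.252100
  k2 = f(1.370000, 1.781933) = 0.284715
  u ← 2.390000 + (0.27/2)·(-2.252100 + 0.284715) = 2.124403
x=1.370000, u=2.124403:
  k1 = f(1.370000, 2.124403) = -1.053088
  k2 = f(1.640000, 1.840069) = 0.074145
  u ← 2.124403 + (0.27/2)·(-1.053088 + 0.074145) = 1.992246
x=1.640000, u=1.992246:
  k1 = f(1.640000, 1.992246) = -0.509043
  k2 = f(1.910000, 1.854804) = 0.019702
  u ← 1.992246 + (0.27/2)·(-0.509043 + 0.019702) = 1.926185
u(1.91) ≈ 1.9262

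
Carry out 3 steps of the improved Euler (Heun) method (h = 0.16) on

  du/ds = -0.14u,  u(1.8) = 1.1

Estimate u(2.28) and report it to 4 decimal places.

Heun: k1 = f(s_n, u_n); k2 = f(s_n + h, u_n + h·k1); u_{n+1} = u_n + (h/2)·(k1 + k2).
s=1.800000, u=1.100000:
  k1 = f(1.800000, 1.100000) = -0.154000
  k2 = f(1.960000, 1.075360) = -0.150550
  u ← 1.100000 + (0.16/2)·(-0.154000 + (-0.150550)) = 1.075636
s=1.960000, u=1.075636:
  k1 = f(1.960000, 1.075636) = -0.150589
  k2 = f(2.120000, 1.051542) = -0.147216
  u ← 1.075636 + (0.16/2)·(-0.150589 + (-0.147216)) = 1.051812
s=2.120000, u=1.051812:
  k1 = f(2.120000, 1.051812) = -0.147254
  k2 = f(2.280000, 1.028251) = -0.143955
  u ← 1.051812 + (0.16/2)·(-0.147254 + (-0.143955)) = 1.028515
u(2.28) ≈ 1.0285

1.0285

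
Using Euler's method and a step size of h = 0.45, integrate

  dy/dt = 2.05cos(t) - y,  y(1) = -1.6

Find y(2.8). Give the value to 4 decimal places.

Euler: y_{n+1} = y_n + h·f(t_n, y_n).
t=1.000000, y=-1.600000: f=2.707620 → y ← -1.600000 + 0.45·2.707620 = -0.381571
t=1.450000, y=-0.381571: f=0.628602 → y ← -0.381571 + 0.45·0.628602 = -0.098700
t=1.900000, y=-0.098700: f=-0.564043 → y ← -0.098700 + 0.45·(-0.564043) = -0.352520
t=2.350000, y=-0.352520: f=-1.088042 → y ← -0.352520 + 0.45·(-1.088042) = -0.842139
y(2.8) ≈ -0.8421

-0.8421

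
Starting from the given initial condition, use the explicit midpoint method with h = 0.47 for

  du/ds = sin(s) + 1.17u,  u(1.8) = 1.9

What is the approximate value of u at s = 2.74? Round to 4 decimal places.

6.8054

Midpoint: k1 = f(s_n, u_n); k2 = f(s_n + h/2, u_n + (h/2)·k1); u_{n+1} = u_n + h·k2.
s=1.800000, u=1.900000:
  k1 = f(1.800000, 1.900000) = 3.196848
  k2 = f(2.035000, 2.651259) = 3.996152
  u ← 1.900000 + 0.47·3.996152 = 3.778191
s=2.270000, u=3.778191:
  k1 = f(2.270000, 3.778191) = 5.185839
  k2 = f(2.505000, 4.996863) = 6.440789
  u ← 3.778191 + 0.47·6.440789 = 6.805362
u(2.74) ≈ 6.8054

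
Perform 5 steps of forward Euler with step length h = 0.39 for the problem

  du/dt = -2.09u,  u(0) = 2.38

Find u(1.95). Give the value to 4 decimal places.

Euler: u_{n+1} = u_n + h·f(t_n, u_n).
t=0.000000, u=2.380000: f=-4.974200 → u ← 2.380000 + 0.39·(-4.974200) = 0.440062
t=0.390000, u=0.440062: f=-0.919730 → u ← 0.440062 + 0.39·(-0.919730) = 0.081367
t=0.780000, u=0.081367: f=-0.170058 → u ← 0.081367 + 0.39·(-0.170058) = 0.015045
t=1.170000, u=0.015045: f=-0.031444 → u ← 0.015045 + 0.39·(-0.031444) = 0.002782
t=1.560000, u=0.002782: f=-0.005814 → u ← 0.002782 + 0.39·(-0.005814) = 0.000514
u(1.95) ≈ 0.0005

0.0005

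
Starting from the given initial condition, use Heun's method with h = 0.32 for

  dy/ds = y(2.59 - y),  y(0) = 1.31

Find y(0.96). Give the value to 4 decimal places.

2.3536

Heun: k1 = f(s_n, y_n); k2 = f(s_n + h, y_n + h·k1); y_{n+1} = y_n + (h/2)·(k1 + k2).
s=0.000000, y=1.310000:
  k1 = f(0.000000, 1.310000) = 1.676800
  k2 = f(0.320000, 1.846576) = 1.372789
  y ← 1.310000 + (0.32/2)·(1.676800 + 1.372789) = 1.797934
s=0.320000, y=1.797934:
  k1 = f(0.320000, 1.797934) = 1.424082
  k2 = f(0.640000, 2.253641) = 0.758033
  y ← 1.797934 + (0.32/2)·(1.424082 + 0.758033) = 2.147073
s=0.640000, y=2.147073:
  k1 = f(0.640000, 2.147073) = 0.950997
  k2 = f(0.960000, 2.451392) = 0.339783
  y ← 2.147073 + (0.32/2)·(0.950997 + 0.339783) = 2.353598
y(0.96) ≈ 2.3536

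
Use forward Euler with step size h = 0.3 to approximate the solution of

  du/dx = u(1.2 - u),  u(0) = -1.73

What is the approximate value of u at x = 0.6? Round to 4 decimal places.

Euler: u_{n+1} = u_n + h·f(x_n, u_n).
x=0.000000, u=-1.730000: f=-5.068900 → u ← -1.730000 + 0.3·(-5.068900) = -3.250670
x=0.300000, u=-3.250670: f=-14.467659 → u ← -3.250670 + 0.3·(-14.467659) = -7.590968
u(0.6) ≈ -7.5910

-7.5910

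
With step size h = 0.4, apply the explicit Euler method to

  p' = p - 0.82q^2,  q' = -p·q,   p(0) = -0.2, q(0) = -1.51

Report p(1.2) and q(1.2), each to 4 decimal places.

Euler on (p,q): p_{n+1} = p_n + h·p', q_{n+1} = q_n + h·q'.
0.000000: (-0.200000, -1.510000); f=(-2.069682, -0.302000) → (-1.027873, -1.630800)
0.400000: (-1.027873, -1.630800); f=(-3.208670, -1.676255) → (-2.311341, -2.301302)
0.800000: (-2.311341, -2.301302); f=(-6.654053, -5.319093) → (-4.972962, -4.428939)
(p(1.2), q(1.2)) ≈ (-4.9730, -4.4289)

-4.9730, -4.4289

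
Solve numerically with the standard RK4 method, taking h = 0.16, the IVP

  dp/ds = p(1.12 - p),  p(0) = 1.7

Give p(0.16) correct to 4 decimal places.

1.5669

RK4: k1 = f(s_n, p_n); k2 = f(s_n + h/2, p_n + (h/2)·k1); k3 = f(s_n + h/2, p_n + (h/2)·k2); k4 = f(s_n + h, p_n + h·k3); p_{n+1} = p_n + (h/6)·(k1 + 2k2 + 2k3 + k4).
s=0.000000, p=1.700000:
  k1 = f(0.000000, 1.700000) = -0.986000
  k2 = f(0.080000, 1.621120) = -0.812376
  k3 = f(0.080000, 1.635010) = -0.842046
  k4 = f(0.160000, 1.565273) = -0.696973
  p ← 1.700000 + (0.16/6)·(k1 + 2k2 + 2k3 + k4) = 1.566885
p(0.16) ≈ 1.5669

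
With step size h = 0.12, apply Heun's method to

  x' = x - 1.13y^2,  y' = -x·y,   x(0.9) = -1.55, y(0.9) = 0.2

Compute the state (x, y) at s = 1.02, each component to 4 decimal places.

Heun on (x,y): k1 = f(s_n, state_n); k2 = f(s_n + h, state_n + h·k1); state_{n+1} = state_n + (h/2)·(k1 + k2).
0.900000: (-1.550000, 0.200000)
  k1 = (-1.595200, 0.310000)
  predictor → (-1.741424, 0.237200)
  k2 = (-1.805002, 0.413066)
  → (-1.754012, 0.243384)
(x(1.02), y(1.02)) ≈ (-1.7540, 0.2434)

-1.7540, 0.2434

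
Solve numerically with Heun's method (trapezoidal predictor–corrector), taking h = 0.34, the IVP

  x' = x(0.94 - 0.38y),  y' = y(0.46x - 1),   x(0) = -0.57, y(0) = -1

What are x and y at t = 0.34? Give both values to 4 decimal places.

-0.8603, -0.6515

Heun on (x,y): k1 = f(t_n, state_n); k2 = f(t_n + h, state_n + h·k1); state_{n+1} = state_n + (h/2)·(k1 + k2).
0.000000: (-0.570000, -1.000000)
  k1 = (-0.752400, 1.262200)
  predictor → (-0.825816, -0.570852)
  k2 = (-0.955406, 0.787705)
  → (-0.860327, -0.651516)
(x(0.34), y(0.34)) ≈ (-0.8603, -0.6515)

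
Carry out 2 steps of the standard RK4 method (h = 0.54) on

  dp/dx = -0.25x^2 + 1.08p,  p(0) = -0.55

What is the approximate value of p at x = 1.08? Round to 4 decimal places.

RK4: k1 = f(x_n, p_n); k2 = f(x_n + h/2, p_n + (h/2)·k1); k3 = f(x_n + h/2, p_n + (h/2)·k2); k4 = f(x_n + h, p_n + h·k3); p_{n+1} = p_n + (h/6)·(k1 + 2k2 + 2k3 + k4).
x=0.000000, p=-0.550000:
  k1 = f(0.000000, -0.550000) = -0.594000
  k2 = f(0.270000, -0.710380) = -0.785435
  k3 = f(0.270000, -0.762068) = -0.841258
  k4 = f(0.540000, -1.004279) = -1.157522
  p ← -0.550000 + (0.54/6)·(k1 + 2k2 + 2k3 + k4) = -1.000442
x=0.540000, p=-1.000442:
  k1 = f(0.540000, -1.000442) = -1.153377
  k2 = f(0.810000, -1.311854) = -1.580827
  k3 = f(0.810000, -1.427265) = -1.705471
  k4 = f(1.080000, -1.921396) = -2.366708
  p ← -1.000442 + (0.54/6)·(k1 + 2k2 + 2k3 + k4) = -1.908783
p(1.08) ≈ -1.9088

-1.9088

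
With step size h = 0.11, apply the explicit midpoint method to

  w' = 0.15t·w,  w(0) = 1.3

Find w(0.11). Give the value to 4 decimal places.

1.3012

Midpoint: k1 = f(t_n, w_n); k2 = f(t_n + h/2, w_n + (h/2)·k1); w_{n+1} = w_n + h·k2.
t=0.000000, w=1.300000:
  k1 = f(0.000000, 1.300000) = 0.000000
  k2 = f(0.055000, 1.300000) = 0.010725
  w ← 1.300000 + 0.11·0.010725 = 1.301180
w(0.11) ≈ 1.3012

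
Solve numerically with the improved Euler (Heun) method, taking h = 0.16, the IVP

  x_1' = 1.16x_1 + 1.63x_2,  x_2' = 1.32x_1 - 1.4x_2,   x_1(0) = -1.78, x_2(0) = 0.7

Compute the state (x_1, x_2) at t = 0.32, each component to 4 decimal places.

Heun on (x_1,x_2): k1 = f(t_n, state_n); k2 = f(t_n + h, state_n + h·k1); state_{n+1} = state_n + (h/2)·(k1 + k2).
0.000000: (-1.780000, 0.700000)
  k1 = (-0.923800, -3.329600)
  predictor → (-1.927808, 0.167264)
  k2 = (-1.963617, -2.778876)
  → (-2.010993, 0.211322)
0.160000: (-2.010993, 0.211322)
  k1 = (-1.988298, -2.950362)
  predictor → (-2.329121, -0.260736)
  k2 = (-3.126780, -2.709409)
  → (-2.420200, -0.241460)
(x_1(0.32), x_2(0.32)) ≈ (-2.4202, -0.2415)

-2.4202, -0.2415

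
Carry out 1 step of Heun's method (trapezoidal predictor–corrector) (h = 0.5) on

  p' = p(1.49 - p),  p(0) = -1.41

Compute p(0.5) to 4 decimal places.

Heun: k1 = f(s_n, p_n); k2 = f(s_n + h, p_n + h·k1); p_{n+1} = p_n + (h/2)·(k1 + k2).
s=0.000000, p=-1.410000:
  k1 = f(0.000000, -1.410000) = -4.089000
  k2 = f(0.500000, -3.454500) = -17.080775
  p ← -1.410000 + (0.5/2)·(-4.089000 + (-17.080775)) = -6.702444
p(0.5) ≈ -6.7024

-6.7024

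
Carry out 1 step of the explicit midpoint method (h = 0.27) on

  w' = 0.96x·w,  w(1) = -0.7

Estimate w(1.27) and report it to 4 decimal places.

Midpoint: k1 = f(x_n, w_n); k2 = f(x_n + h/2, w_n + (h/2)·k1); w_{n+1} = w_n + h·k2.
x=1.000000, w=-0.700000:
  k1 = f(1.000000, -0.700000) = -0.672000
  k2 = f(1.135000, -0.790720) = -0.861569
  w ← -0.700000 + 0.27·(-0.861569) = -0.932623
w(1.27) ≈ -0.9326

-0.9326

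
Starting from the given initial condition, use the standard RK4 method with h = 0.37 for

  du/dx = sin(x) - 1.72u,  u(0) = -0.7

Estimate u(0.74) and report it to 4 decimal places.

-0.0192

RK4: k1 = f(x_n, u_n); k2 = f(x_n + h/2, u_n + (h/2)·k1); k3 = f(x_n + h/2, u_n + (h/2)·k2); k4 = f(x_n + h, u_n + h·k3); u_{n+1} = u_n + (h/6)·(k1 + 2k2 + 2k3 + k4).
x=0.000000, u=-0.700000:
  k1 = f(0.000000, -0.700000) = 1.204000
  k2 = f(0.185000, -0.477260) = 1.004834
  k3 = f(0.185000, -0.514106) = 1.068208
  k4 = f(0.370000, -0.304763) = 0.885808
  u ← -0.700000 + (0.37/6)·(k1 + 2k2 + 2k3 + k4) = -0.315453
x=0.370000, u=-0.315453:
  k1 = f(0.370000, -0.315453) = 0.904195
  k2 = f(0.555000, -0.148177) = 0.781808
  k3 = f(0.555000, -0.170819) = 0.820752
  k4 = f(0.740000, -0.011775) = 0.694541
  u ← -0.315453 + (0.37/6)·(k1 + 2k2 + 2k3 + k4) = -0.019216
u(0.74) ≈ -0.0192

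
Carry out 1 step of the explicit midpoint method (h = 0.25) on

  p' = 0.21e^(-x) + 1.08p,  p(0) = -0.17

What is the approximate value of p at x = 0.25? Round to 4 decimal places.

-0.1687

Midpoint: k1 = f(x_n, p_n); k2 = f(x_n + h/2, p_n + (h/2)·k1); p_{n+1} = p_n + h·k2.
x=0.000000, p=-0.170000:
  k1 = f(0.000000, -0.170000) = 0.026400
  k2 = f(0.125000, -0.166700) = 0.005288
  p ← -0.170000 + 0.25·0.005288 = -0.168678
p(0.25) ≈ -0.1687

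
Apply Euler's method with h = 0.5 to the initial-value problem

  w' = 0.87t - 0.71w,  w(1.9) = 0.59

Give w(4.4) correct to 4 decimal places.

3.6643

Euler: w_{n+1} = w_n + h·f(t_n, w_n).
t=1.900000, w=0.590000: f=1.234100 → w ← 0.590000 + 0.5·1.234100 = 1.207050
t=2.400000, w=1.207050: f=1.230994 → w ← 1.207050 + 0.5·1.230994 = 1.822547
t=2.900000, w=1.822547: f=1.228991 → w ← 1.822547 + 0.5·1.228991 = 2.437043
t=3.400000, w=2.437043: f=1.227699 → w ← 2.437043 + 0.5·1.227699 = 3.050893
t=3.900000, w=3.050893: f=1.226866 → w ← 3.050893 + 0.5·1.226866 = 3.664326
w(4.4) ≈ 3.6643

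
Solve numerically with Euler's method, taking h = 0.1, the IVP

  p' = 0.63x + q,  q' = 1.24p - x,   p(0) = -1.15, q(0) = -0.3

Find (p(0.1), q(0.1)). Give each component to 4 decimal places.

-1.1800, -0.4426

Euler on (p,q): p_{n+1} = p_n + h·p', q_{n+1} = q_n + h·q'.
0.000000: (-1.150000, -0.300000); f=(-0.300000, -1.426000) → (-1.180000, -0.442600)
(p(0.1), q(0.1)) ≈ (-1.1800, -0.4426)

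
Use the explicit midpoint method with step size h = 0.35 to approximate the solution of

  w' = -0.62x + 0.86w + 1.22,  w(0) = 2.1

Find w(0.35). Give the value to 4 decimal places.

3.2805

Midpoint: k1 = f(x_n, w_n); k2 = f(x_n + h/2, w_n + (h/2)·k1); w_{n+1} = w_n + h·k2.
x=0.000000, w=2.100000:
  k1 = f(0.000000, 2.100000) = 3.026000
  k2 = f(0.175000, 2.629550) = 3.372913
  w ← 2.100000 + 0.35·3.372913 = 3.280520
w(0.35) ≈ 3.2805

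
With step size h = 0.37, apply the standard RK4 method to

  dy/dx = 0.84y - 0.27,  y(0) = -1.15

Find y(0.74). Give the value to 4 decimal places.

RK4: k1 = f(x_n, y_n); k2 = f(x_n + h/2, y_n + (h/2)·k1); k3 = f(x_n + h/2, y_n + (h/2)·k2); k4 = f(x_n + h, y_n + h·k3); y_{n+1} = y_n + (h/6)·(k1 + 2k2 + 2k3 + k4).
x=0.000000, y=-1.150000:
  k1 = f(0.000000, -1.150000) = -1.236000
  k2 = f(0.185000, -1.378660) = -1.428074
  k3 = f(0.185000, -1.414194) = -1.457923
  k4 = f(0.370000, -1.689431) = -1.689122
  y ← -1.150000 + (0.37/6)·(k1 + 2k2 + 2k3 + k4) = -1.686322
x=0.370000, y=-1.686322:
  k1 = f(0.370000, -1.686322) = -1.686511
  k2 = f(0.555000, -1.998327) = -1.948594
  k3 = f(0.555000, -2.046812) = -1.989322
  k4 = f(0.740000, -2.422371) = -2.304792
  y ← -1.686322 + (0.37/6)·(k1 + 2k2 + 2k3 + k4) = -2.418129
y(0.74) ≈ -2.4181

-2.4181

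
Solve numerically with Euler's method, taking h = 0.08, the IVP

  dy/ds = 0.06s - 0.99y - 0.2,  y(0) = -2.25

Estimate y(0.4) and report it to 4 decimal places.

Euler: y_{n+1} = y_n + h·f(s_n, y_n).
s=0.000000, y=-2.250000: f=2.027500 → y ← -2.250000 + 0.08·2.027500 = -2.087800
s=0.080000, y=-2.087800: f=1.871722 → y ← -2.087800 + 0.08·1.871722 = -1.938062
s=0.160000, y=-1.938062: f=1.728282 → y ← -1.938062 + 0.08·1.728282 = -1.799800
s=0.240000, y=-1.799800: f=1.596202 → y ← -1.799800 + 0.08·1.596202 = -1.672104
s=0.320000, y=-1.672104: f=1.474583 → y ← -1.672104 + 0.08·1.474583 = -1.554137
y(0.4) ≈ -1.5541

-1.5541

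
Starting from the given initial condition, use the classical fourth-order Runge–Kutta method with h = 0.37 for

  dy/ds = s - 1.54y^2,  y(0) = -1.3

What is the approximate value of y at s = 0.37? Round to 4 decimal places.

-4.3444

RK4: k1 = f(s_n, y_n); k2 = f(s_n + h/2, y_n + (h/2)·k1); k3 = f(s_n + h/2, y_n + (h/2)·k2); k4 = f(s_n + h, y_n + h·k3); y_{n+1} = y_n + (h/6)·(k1 + 2k2 + 2k3 + k4).
s=0.000000, y=-1.300000:
  k1 = f(0.000000, -1.300000) = -2.602600
  k2 = f(0.185000, -1.781481) = -4.702459
  k3 = f(0.185000, -2.169955) = -7.066404
  k4 = f(0.370000, -3.914570) = -23.228737
  y ← -1.300000 + (0.37/6)·(k1 + 2k2 + 2k3 + k4) = -4.344426
y(0.37) ≈ -4.3444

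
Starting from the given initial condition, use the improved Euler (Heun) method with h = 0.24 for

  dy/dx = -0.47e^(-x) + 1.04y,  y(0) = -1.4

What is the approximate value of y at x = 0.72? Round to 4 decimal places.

Heun: k1 = f(x_n, y_n); k2 = f(x_n + h, y_n + h·k1); y_{n+1} = y_n + (h/2)·(k1 + k2).
x=0.000000, y=-1.400000:
  k1 = f(0.000000, -1.400000) = -1.926000
  k2 = f(0.240000, -1.862240) = -2.306445
  y ← -1.400000 + (0.24/2)·(-1.926000 + (-2.306445)) = -1.907893
x=0.240000, y=-1.907893:
  k1 = f(0.240000, -1.907893) = -2.353924
  k2 = f(0.480000, -2.472835) = -2.862577
  y ← -1.907893 + (0.24/2)·(-2.353924 + (-2.862577)) = -2.533873
x=0.480000, y=-2.533873:
  k1 = f(0.480000, -2.533873) = -2.926057
  k2 = f(0.720000, -3.236127) = -3.594346
  y ← -2.533873 + (0.24/2)·(-2.926057 + (-3.594346)) = -3.316322
y(0.72) ≈ -3.3163

-3.3163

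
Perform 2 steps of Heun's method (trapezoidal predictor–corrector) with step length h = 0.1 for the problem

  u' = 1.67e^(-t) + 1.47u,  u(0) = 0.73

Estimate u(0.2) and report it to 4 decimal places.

Heun: k1 = f(t_n, u_n); k2 = f(t_n + h, u_n + h·k1); u_{n+1} = u_n + (h/2)·(k1 + k2).
t=0.000000, u=0.730000:
  k1 = f(0.000000, 0.730000) = 2.743100
  k2 = f(0.100000, 1.004310) = 2.987414
  u ← 0.730000 + (0.1/2)·(2.743100 + 2.987414) = 1.016526
t=0.100000, u=1.016526:
  k1 = f(0.100000, 1.016526) = 3.005371
  k2 = f(0.200000, 1.317063) = 3.303363
  u ← 1.016526 + (0.1/2)·(3.005371 + 3.303363) = 1.331962
u(0.2) ≈ 1.3320

1.3320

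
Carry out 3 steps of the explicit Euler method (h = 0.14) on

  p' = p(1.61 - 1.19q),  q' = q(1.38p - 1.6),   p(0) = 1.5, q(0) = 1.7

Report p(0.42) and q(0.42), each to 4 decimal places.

1.1861, 1.9543

Euler on (p,q): p_{n+1} = p_n + h·p', q_{n+1} = q_n + h·q'.
0.000000: (1.500000, 1.700000); f=(-0.619500, 0.799000) → (1.413270, 1.811860)
0.140000: (1.413270, 1.811860); f=(-0.771806, 0.634717) → (1.305217, 1.900720)
0.280000: (1.305217, 1.900720); f=(-0.850815, 0.382424) → (1.186103, 1.954260)
(p(0.42), q(0.42)) ≈ (1.1861, 1.9543)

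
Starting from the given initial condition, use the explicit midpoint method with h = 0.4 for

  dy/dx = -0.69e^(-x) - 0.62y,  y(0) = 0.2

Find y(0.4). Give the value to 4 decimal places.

-0.0352

Midpoint: k1 = f(x_n, y_n); k2 = f(x_n + h/2, y_n + (h/2)·k1); y_{n+1} = y_n + h·k2.
x=0.000000, y=0.200000:
  k1 = f(0.000000, 0.200000) = -0.814000
  k2 = f(0.200000, 0.037200) = -0.587988
  y ← 0.200000 + 0.4·(-0.587988) = -0.035195
y(0.4) ≈ -0.0352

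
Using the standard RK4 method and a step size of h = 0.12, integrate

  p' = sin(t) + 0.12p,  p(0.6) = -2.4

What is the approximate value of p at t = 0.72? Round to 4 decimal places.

RK4: k1 = f(t_n, p_n); k2 = f(t_n + h/2, p_n + (h/2)·k1); k3 = f(t_n + h/2, p_n + (h/2)·k2); k4 = f(t_n + h, p_n + h·k3); p_{n+1} = p_n + (h/6)·(k1 + 2k2 + 2k3 + k4).
t=0.600000, p=-2.400000:
  k1 = f(0.600000, -2.400000) = 0.276642
  k2 = f(0.660000, -2.383401) = 0.327109
  k3 = f(0.660000, -2.380373) = 0.327472
  k4 = f(0.720000, -2.360703) = 0.376100
  p ← -2.400000 + (0.12/6)·(k1 + 2k2 + 2k3 + k4) = -2.360762
p(0.72) ≈ -2.3608

-2.3608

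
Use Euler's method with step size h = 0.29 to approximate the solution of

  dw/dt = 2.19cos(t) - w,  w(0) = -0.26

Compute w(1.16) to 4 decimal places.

Euler: w_{n+1} = w_n + h·f(t_n, w_n).
t=0.000000, w=-0.260000: f=2.450000 → w ← -0.260000 + 0.29·2.450000 = 0.450500
t=0.290000, w=0.450500: f=1.648054 → w ← 0.450500 + 0.29·1.648054 = 0.928436
t=0.580000, w=0.928436: f=0.903418 → w ← 0.928436 + 0.29·0.903418 = 1.190427
t=0.870000, w=1.190427: f=0.221743 → w ← 1.190427 + 0.29·0.221743 = 1.254732
w(1.16) ≈ 1.2547

1.2547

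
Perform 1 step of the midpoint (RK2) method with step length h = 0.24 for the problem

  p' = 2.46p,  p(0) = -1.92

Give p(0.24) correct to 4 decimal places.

Midpoint: k1 = f(x_n, p_n); k2 = f(x_n + h/2, p_n + (h/2)·k1); p_{n+1} = p_n + h·k2.
x=0.000000, p=-1.920000:
  k1 = f(0.000000, -1.920000) = -4.723200
  k2 = f(0.120000, -2.486784) = -6.117489
  p ← -1.920000 + 0.24·(-6.117489) = -3.388197
p(0.24) ≈ -3.3882

-3.3882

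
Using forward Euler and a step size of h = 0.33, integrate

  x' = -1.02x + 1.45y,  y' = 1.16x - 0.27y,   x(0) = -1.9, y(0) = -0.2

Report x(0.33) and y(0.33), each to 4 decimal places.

Euler on (x,y): x_{n+1} = x_n + h·x', y_{n+1} = y_n + h·y'.
0.000000: (-1.900000, -0.200000); f=(1.648000, -2.150000) → (-1.356160, -0.909500)
(x(0.33), y(0.33)) ≈ (-1.3562, -0.9095)

-1.3562, -0.9095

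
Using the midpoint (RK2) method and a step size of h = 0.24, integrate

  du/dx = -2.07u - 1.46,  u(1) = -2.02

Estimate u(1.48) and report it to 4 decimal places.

Midpoint: k1 = f(x_n, u_n); k2 = f(x_n + h/2, u_n + (h/2)·k1); u_{n+1} = u_n + h·k2.
x=1.000000, u=-2.020000:
  k1 = f(1.000000, -2.020000) = 2.721400
  k2 = f(1.120000, -1.693432) = 2.045404
  u ← -2.020000 + 0.24·2.045404 = -1.529103
x=1.240000, u=-1.529103:
  k1 = f(1.240000, -1.529103) = 1.705243
  k2 = f(1.360000, -1.324474) = 1.281661
  u ← -1.529103 + 0.24·1.281661 = -1.221504
u(1.48) ≈ -1.2215

-1.2215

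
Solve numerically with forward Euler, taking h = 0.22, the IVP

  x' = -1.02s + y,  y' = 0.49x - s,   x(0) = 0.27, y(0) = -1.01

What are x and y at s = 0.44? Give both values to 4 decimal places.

Euler on (x,y): x_{n+1} = x_n + h·x', y_{n+1} = y_n + h·y'.
0.000000: (0.270000, -1.010000); f=(-1.010000, 0.132300) → (0.047800, -0.980894)
0.220000: (0.047800, -0.980894); f=(-1.205294, -0.196578) → (-0.217365, -1.024141)
(x(0.44), y(0.44)) ≈ (-0.2174, -1.0241)

-0.2174, -1.0241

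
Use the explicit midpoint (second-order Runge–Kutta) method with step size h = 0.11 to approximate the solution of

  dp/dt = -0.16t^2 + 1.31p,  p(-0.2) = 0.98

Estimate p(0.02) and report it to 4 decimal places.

1.3057

Midpoint: k1 = f(t_n, p_n); k2 = f(t_n + h/2, p_n + (h/2)·k1); p_{n+1} = p_n + h·k2.
t=-0.200000, p=0.980000:
  k1 = f(-0.200000, 0.980000) = 1.277400
  k2 = f(-0.145000, 1.050257) = 1.372473
  p ← 0.980000 + 0.11·1.372473 = 1.130972
t=-0.090000, p=1.130972:
  k1 = f(-0.090000, 1.130972) = 1.480277
  k2 = f(-0.035000, 1.212387) = 1.588031
  p ← 1.130972 + 0.11·1.588031 = 1.305655
p(0.02) ≈ 1.3057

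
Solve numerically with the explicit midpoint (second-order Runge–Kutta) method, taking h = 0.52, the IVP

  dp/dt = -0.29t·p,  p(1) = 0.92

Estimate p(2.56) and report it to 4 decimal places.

Midpoint: k1 = f(t_n, p_n); k2 = f(t_n + h/2, p_n + (h/2)·k1); p_{n+1} = p_n + h·k2.
t=1.000000, p=0.920000:
  k1 = f(1.000000, 0.920000) = -0.266800
  k2 = f(1.260000, 0.850632) = -0.310821
  p ← 0.920000 + 0.52·(-0.310821) = 0.758373
t=1.520000, p=0.758373:
  k1 = f(1.520000, 0.758373) = -0.334291
  k2 = f(1.780000, 0.671457) = -0.346606
  p ← 0.758373 + 0.52·(-0.346606) = 0.578138
t=2.040000, p=0.578138:
  k1 = f(2.040000, 0.578138) = -0.342026
  k2 = f(2.300000, 0.489211) = -0.326304
  p ← 0.578138 + 0.52·(-0.326304) = 0.408460
p(2.56) ≈ 0.4085

0.4085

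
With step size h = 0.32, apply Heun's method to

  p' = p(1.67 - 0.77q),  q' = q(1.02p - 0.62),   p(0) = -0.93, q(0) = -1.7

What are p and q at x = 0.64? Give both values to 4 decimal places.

-3.8541, -0.4455

Heun on (p,q): k1 = f(x_n, state_n); k2 = f(x_n + h, state_n + h·k1); state_{n+1} = state_n + (h/2)·(k1 + k2).
0.000000: (-0.930000, -1.700000)
  k1 = (-2.770470, 2.666620)
  predictor → (-1.816550, -0.846682)
  k2 = (-4.217930, 2.093743)
  → (-2.048144, -0.938342)
0.320000: (-2.048144, -0.938342)
  k1 = (-4.900232, 2.542068)
  predictor → (-3.616218, -0.124880)
  k2 = (-6.386811, 0.538051)
  → (-3.854071, -0.445523)
(p(0.64), q(0.64)) ≈ (-3.8541, -0.4455)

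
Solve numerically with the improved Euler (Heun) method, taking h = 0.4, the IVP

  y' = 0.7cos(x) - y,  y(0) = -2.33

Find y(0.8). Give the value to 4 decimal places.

Heun: k1 = f(x_n, y_n); k2 = f(x_n + h, y_n + h·k1); y_{n+1} = y_n + (h/2)·(k1 + k2).
x=0.000000, y=-2.330000:
  k1 = f(0.000000, -2.330000) = 3.030000
  k2 = f(0.400000, -1.118000) = 1.762743
  y ← -2.330000 + (0.4/2)·(3.030000 + 1.762743) = -1.371451
x=0.400000, y=-1.371451:
  k1 = f(0.400000, -1.371451) = 2.016194
  k2 = f(0.800000, -0.564974) = 1.052668
  y ← -1.371451 + (0.4/2)·(2.016194 + 1.052668) = -0.757679
y(0.8) ≈ -0.7577

-0.7577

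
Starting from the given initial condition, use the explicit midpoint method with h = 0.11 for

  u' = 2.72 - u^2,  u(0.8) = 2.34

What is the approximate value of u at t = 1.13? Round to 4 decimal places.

1.8657

Midpoint: k1 = f(t_n, u_n); k2 = f(t_n + h/2, u_n + (h/2)·k1); u_{n+1} = u_n + h·k2.
t=0.800000, u=2.340000:
  k1 = f(0.800000, 2.340000) = -2.755600
  k2 = f(0.855000, 2.188442) = -2.069278
  u ← 2.340000 + 0.11·(-2.069278) = 2.112379
t=0.910000, u=2.112379:
  k1 = f(0.910000, 2.112379) = -1.742147
  k2 = f(0.965000, 2.016561) = -1.346520
  u ← 2.112379 + 0.11·(-1.346520) = 1.964262
t=1.020000, u=1.964262:
  k1 = f(1.020000, 1.964262) = -1.138326
  k2 = f(1.075000, 1.901654) = -0.896289
  u ← 1.964262 + 0.11·(-0.896289) = 1.865670
u(1.13) ≈ 1.8657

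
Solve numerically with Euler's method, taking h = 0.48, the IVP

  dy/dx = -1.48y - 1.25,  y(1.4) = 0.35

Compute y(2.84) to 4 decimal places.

-0.8156

Euler: y_{n+1} = y_n + h·f(x_n, y_n).
x=1.400000, y=0.350000: f=-1.768000 → y ← 0.350000 + 0.48·(-1.768000) = -0.498640
x=1.880000, y=-0.498640: f=-0.512013 → y ← -0.498640 + 0.48·(-0.512013) = -0.744406
x=2.360000, y=-0.744406: f=-0.148279 → y ← -0.744406 + 0.48·(-0.148279) = -0.815580
y(2.84) ≈ -0.8156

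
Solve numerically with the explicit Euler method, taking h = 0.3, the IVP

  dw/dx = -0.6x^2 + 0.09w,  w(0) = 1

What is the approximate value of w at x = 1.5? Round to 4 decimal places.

0.6477

Euler: w_{n+1} = w_n + h·f(x_n, w_n).
x=0.000000, w=1.000000: f=0.090000 → w ← 1.000000 + 0.3·0.090000 = 1.027000
x=0.300000, w=1.027000: f=0.038430 → w ← 1.027000 + 0.3·0.038430 = 1.038529
x=0.600000, w=1.038529: f=-0.122532 → w ← 1.038529 + 0.3·(-0.122532) = 1.001769
x=0.900000, w=1.001769: f=-0.395841 → w ← 1.001769 + 0.3·(-0.395841) = 0.883017
x=1.200000, w=0.883017: f=-0.784528 → w ← 0.883017 + 0.3·(-0.784528) = 0.647659
w(1.5) ≈ 0.6477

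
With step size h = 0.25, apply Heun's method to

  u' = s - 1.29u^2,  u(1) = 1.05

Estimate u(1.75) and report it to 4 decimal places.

Heun: k1 = f(s_n, u_n); k2 = f(s_n + h, u_n + h·k1); u_{n+1} = u_n + (h/2)·(k1 + k2).
s=1.000000, u=1.050000:
  k1 = f(1.000000, 1.050000) = -0.422225
  k2 = f(1.250000, 0.944444) = 0.099354
  u ← 1.050000 + (0.25/2)·(-0.422225 + 0.099354) = 1.009641
s=1.250000, u=1.009641:
  k1 = f(1.250000, 1.009641) = -0.064994
  k2 = f(1.500000, 0.993393) = 0.226991
  u ← 1.009641 + (0.25/2)·(-0.064994 + 0.226991) = 1.029891
s=1.500000, u=1.029891:
  k1 = f(1.500000, 1.029891) = 0.131729
  k2 = f(1.750000, 1.062823) = 0.292825
  u ← 1.029891 + (0.25/2)·(0.131729 + 0.292825) = 1.082960
u(1.75) ≈ 1.0830

1.0830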